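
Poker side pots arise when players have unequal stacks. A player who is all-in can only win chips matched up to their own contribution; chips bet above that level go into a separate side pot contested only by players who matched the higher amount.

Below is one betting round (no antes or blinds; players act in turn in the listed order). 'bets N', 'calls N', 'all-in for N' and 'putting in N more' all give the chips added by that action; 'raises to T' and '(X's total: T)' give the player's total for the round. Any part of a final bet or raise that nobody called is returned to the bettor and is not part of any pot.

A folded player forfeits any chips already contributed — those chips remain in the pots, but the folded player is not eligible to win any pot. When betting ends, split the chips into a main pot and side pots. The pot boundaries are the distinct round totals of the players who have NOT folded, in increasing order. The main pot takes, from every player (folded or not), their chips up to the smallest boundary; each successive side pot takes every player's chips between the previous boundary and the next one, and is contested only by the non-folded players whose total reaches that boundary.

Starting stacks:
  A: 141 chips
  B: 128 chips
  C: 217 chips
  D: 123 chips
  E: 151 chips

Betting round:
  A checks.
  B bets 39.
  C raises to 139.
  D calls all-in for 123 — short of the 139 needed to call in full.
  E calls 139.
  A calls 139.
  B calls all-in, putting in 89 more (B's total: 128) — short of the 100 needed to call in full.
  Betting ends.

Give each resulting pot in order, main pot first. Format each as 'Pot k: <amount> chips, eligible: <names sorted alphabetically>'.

Contributions: A=139, B=128, C=139, D=123, E=139
Pot levels (distinct totals of non-folded players): 123, 128, 139
Layer 1-123: 123 each from A, B, C, D, E = 123*5 = 615 chips; eligible A, B, C, D, E
Layer 124-128: 5 each from A, B, C, E = 5*4 = 20 chips; eligible A, B, C, E
Layer 129-139: 11 each from A, C, E = 11*3 = 33 chips; eligible A, C, E

Pot 1: 615 chips, eligible: A, B, C, D, E
Pot 2: 20 chips, eligible: A, B, C, E
Pot 3: 33 chips, eligible: A, C, E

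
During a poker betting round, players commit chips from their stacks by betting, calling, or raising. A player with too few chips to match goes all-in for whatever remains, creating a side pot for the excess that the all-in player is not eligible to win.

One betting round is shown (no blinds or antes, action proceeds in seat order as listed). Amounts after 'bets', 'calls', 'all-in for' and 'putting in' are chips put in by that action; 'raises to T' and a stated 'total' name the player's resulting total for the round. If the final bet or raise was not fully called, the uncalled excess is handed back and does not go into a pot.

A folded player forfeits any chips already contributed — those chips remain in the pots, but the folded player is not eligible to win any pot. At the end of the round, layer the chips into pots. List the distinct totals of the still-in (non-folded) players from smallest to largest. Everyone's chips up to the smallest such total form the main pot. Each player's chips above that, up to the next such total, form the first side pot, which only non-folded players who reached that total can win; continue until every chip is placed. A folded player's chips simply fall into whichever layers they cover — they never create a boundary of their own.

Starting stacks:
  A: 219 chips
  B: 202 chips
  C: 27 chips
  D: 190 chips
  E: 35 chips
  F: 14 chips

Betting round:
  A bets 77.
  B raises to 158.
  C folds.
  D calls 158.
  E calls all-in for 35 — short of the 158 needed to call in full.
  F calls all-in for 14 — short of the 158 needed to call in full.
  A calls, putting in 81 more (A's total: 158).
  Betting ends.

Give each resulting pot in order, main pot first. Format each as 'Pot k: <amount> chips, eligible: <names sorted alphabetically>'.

Pot 1: 70 chips, eligible: A, B, D, E, F
Pot 2: 84 chips, eligible: A, B, D, E
Pot 3: 369 chips, eligible: A, B, D

Derivation:
Contributions: A=158, B=158, D=158, E=35, F=14
Folded: C
Pot levels (distinct totals of non-folded players): 14, 35, 158
Layer 1-14: 14 each from A, B, D, E, F = 14*5 = 70 chips; eligible A, B, D, E, F
Layer 15-35: 21 each from A, B, D, E = 21*4 = 84 chips; eligible A, B, D, E
Layer 36-158: 123 each from A, B, D = 123*3 = 369 chips; eligible A, B, D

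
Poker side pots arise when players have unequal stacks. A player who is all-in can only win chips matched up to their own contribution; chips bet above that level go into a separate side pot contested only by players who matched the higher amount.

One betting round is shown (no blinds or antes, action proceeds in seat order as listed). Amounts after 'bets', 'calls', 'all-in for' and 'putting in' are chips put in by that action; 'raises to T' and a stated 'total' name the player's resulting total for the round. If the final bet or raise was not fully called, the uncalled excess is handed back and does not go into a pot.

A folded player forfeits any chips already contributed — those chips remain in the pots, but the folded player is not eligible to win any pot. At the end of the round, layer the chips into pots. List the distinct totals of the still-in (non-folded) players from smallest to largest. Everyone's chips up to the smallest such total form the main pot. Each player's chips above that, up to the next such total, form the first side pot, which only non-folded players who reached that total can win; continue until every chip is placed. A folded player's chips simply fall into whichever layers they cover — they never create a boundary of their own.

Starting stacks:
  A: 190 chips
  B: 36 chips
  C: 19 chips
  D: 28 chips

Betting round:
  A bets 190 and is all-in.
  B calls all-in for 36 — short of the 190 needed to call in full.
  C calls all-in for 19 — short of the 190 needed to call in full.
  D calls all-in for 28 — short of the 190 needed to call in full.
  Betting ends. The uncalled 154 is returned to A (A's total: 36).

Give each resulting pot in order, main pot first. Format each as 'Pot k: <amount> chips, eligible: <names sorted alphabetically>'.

Contributions (after 154 returned to A): A=36, B=36, C=19, D=28
Pot levels (distinct totals of non-folded players): 19, 28, 36
Layer 1-19: 19 each from A, B, C, D = 19*4 = 76 chips; eligible A, B, C, D
Layer 20-28: 9 each from A, B, D = 9*3 = 27 chips; eligible A, B, D
Layer 29-36: 8 each from A, B = 8*2 = 16 chips; eligible A, B

Pot 1: 76 chips, eligible: A, B, C, D
Pot 2: 27 chips, eligible: A, B, D
Pot 3: 16 chips, eligible: A, B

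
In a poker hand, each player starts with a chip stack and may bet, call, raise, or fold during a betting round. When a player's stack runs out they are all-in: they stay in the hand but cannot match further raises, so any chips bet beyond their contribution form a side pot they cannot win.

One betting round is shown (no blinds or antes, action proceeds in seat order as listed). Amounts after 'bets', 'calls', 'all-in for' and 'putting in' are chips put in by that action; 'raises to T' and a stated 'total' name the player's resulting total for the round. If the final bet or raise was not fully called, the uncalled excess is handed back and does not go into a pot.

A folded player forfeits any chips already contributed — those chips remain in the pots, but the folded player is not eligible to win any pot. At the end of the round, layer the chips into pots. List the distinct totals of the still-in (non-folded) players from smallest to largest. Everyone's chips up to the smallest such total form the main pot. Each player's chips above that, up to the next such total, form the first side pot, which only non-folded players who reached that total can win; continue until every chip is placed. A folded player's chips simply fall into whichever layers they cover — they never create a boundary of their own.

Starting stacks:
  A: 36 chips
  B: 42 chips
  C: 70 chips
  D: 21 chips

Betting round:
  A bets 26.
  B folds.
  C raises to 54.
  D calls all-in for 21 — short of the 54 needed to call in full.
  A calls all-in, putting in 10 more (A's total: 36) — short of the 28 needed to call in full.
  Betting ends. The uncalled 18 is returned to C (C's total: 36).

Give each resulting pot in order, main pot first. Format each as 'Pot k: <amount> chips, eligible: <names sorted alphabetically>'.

Pot 1: 63 chips, eligible: A, C, D
Pot 2: 30 chips, eligible: A, C

Derivation:
Contributions (after 18 returned to C): A=36, C=36, D=21
Folded: B
Pot levels (distinct totals of non-folded players): 21, 36
Layer 1-21: 21 each from A, C, D = 21*3 = 63 chips; eligible A, C, D
Layer 22-36: 15 each from A, C = 15*2 = 30 chips; eligible A, C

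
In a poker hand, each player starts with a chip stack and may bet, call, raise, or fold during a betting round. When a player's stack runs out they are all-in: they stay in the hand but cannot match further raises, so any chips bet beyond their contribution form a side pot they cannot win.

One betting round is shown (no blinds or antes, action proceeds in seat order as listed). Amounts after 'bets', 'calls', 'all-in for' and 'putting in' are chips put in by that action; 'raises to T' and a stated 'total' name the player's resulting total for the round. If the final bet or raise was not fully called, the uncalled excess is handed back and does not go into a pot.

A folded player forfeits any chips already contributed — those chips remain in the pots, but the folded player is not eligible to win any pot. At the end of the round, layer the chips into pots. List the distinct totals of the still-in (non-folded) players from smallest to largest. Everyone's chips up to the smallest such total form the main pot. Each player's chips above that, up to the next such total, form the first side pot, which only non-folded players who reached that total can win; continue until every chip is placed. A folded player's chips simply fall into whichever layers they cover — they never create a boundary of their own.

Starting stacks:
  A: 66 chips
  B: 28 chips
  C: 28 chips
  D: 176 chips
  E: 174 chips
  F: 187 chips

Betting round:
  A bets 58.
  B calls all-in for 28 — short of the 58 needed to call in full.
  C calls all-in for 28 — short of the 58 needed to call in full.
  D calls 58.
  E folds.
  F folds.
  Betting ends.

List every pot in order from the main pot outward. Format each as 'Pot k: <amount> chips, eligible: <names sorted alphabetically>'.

Pot 1: 112 chips, eligible: A, B, C, D
Pot 2: 60 chips, eligible: A, D

Derivation:
Contributions: A=58, B=28, C=28, D=58
Folded: E, F
Pot levels (distinct totals of non-folded players): 28, 58
Layer 1-28: 28 each from A, B, C, D = 28*4 = 112 chips; eligible A, B, C, D
Layer 29-58: 30 each from A, D = 30*2 = 60 chips; eligible A, D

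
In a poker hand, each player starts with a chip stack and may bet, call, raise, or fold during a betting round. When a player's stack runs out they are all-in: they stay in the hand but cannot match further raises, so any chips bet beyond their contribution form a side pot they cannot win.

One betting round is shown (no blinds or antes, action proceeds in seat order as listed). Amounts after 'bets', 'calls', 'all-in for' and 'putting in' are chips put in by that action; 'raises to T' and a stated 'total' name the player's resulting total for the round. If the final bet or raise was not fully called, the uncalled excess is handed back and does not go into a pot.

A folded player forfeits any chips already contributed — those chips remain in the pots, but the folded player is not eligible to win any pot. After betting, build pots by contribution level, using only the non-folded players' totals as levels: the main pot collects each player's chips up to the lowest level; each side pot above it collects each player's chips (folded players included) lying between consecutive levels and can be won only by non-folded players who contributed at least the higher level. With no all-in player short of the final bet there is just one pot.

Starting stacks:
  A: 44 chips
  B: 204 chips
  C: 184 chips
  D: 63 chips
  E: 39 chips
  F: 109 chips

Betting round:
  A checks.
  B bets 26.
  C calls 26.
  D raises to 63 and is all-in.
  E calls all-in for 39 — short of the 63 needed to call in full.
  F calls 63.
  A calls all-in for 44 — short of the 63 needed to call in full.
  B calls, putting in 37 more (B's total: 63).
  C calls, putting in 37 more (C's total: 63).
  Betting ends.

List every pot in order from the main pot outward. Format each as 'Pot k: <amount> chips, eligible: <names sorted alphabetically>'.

Contributions: A=44, B=63, C=63, D=63, E=39, F=63
Pot levels (distinct totals of non-folded players): 39, 44, 63
Layer 1-39: 39 each from A, B, C, D, E, F = 39*6 = 234 chips; eligible A, B, C, D, E, F
Layer 40-44: 5 each from A, B, C, D, F = 5*5 = 25 chips; eligible A, B, C, D, F
Layer 45-63: 19 each from B, C, D, F = 19*4 = 76 chips; eligible B, C, D, F

Pot 1: 234 chips, eligible: A, B, C, D, E, F
Pot 2: 25 chips, eligible: A, B, C, D, F
Pot 3: 76 chips, eligible: B, C, D, F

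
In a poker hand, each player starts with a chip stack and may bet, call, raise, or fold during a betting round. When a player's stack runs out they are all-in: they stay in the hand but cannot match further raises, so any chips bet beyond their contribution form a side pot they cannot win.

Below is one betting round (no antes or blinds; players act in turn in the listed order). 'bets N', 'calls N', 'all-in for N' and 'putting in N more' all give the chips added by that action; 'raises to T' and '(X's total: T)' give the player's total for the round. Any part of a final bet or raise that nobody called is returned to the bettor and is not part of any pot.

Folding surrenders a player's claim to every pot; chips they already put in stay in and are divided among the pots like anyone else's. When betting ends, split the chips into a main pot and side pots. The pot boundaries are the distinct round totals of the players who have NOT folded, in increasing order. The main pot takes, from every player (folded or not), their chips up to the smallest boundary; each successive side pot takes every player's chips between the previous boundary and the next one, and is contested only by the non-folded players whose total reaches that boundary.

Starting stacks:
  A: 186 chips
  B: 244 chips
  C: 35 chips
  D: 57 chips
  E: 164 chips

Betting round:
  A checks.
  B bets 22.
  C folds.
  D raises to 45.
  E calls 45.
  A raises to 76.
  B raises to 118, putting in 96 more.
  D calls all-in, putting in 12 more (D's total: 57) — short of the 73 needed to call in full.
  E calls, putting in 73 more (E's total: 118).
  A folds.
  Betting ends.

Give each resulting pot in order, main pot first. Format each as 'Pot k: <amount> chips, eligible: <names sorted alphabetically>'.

Contributions: A=76, B=118, D=57, E=118
Folded: A, C
Pot levels (distinct totals of non-folded players): 57, 118
Layer 1-57: 57 each from A, B, D, E = 57*4 = 228 chips; eligible B, D, E
Layer 58-118: A 19 + B 61 + E 61 = 141 chips; eligible B, E

Pot 1: 228 chips, eligible: B, D, E
Pot 2: 141 chips, eligible: B, E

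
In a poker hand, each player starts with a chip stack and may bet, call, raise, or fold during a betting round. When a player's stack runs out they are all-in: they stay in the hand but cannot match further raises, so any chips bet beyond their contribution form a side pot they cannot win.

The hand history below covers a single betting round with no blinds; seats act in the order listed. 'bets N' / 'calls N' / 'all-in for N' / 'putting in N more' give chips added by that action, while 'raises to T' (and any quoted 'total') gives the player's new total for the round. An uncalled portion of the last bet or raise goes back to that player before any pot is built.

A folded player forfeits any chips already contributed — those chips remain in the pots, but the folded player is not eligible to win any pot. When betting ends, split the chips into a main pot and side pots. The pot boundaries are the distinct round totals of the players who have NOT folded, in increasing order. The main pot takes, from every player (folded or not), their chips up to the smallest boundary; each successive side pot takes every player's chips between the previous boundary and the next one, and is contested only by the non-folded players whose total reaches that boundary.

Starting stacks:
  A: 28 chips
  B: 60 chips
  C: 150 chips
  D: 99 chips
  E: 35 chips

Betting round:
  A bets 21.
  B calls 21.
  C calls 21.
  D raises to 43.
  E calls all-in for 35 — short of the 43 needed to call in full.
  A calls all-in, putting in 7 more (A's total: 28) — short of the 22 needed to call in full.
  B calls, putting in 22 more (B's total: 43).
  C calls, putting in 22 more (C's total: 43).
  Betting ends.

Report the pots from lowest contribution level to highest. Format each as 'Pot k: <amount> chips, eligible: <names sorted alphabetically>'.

Pot 1: 140 chips, eligible: A, B, C, D, E
Pot 2: 28 chips, eligible: B, C, D, E
Pot 3: 24 chips, eligible: B, C, D

Derivation:
Contributions: A=28, B=43, C=43, D=43, E=35
Pot levels (distinct totals of non-folded players): 28, 35, 43
Layer 1-28: 28 each from A, B, C, D, E = 28*5 = 140 chips; eligible A, B, C, D, E
Layer 29-35: 7 each from B, C, D, E = 7*4 = 28 chips; eligible B, C, D, E
Layer 36-43: 8 each from B, C, D = 8*3 = 24 chips; eligible B, C, D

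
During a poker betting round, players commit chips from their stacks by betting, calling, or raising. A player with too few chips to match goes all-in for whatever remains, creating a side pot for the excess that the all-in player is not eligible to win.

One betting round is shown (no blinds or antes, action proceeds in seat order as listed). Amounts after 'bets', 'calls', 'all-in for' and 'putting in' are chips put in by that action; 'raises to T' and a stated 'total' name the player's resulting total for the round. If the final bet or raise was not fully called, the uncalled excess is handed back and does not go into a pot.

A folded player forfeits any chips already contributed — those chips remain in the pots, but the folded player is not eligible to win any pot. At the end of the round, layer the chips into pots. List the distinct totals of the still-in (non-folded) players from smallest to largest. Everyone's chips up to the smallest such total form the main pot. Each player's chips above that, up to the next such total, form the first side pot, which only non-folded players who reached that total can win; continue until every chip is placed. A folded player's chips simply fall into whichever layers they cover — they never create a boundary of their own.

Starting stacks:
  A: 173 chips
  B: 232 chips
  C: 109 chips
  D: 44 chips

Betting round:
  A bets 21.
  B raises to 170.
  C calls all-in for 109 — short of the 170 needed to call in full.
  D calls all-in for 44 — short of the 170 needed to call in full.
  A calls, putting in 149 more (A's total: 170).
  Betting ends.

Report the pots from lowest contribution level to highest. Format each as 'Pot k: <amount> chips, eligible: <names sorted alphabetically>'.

Pot 1: 176 chips, eligible: A, B, C, D
Pot 2: 195 chips, eligible: A, B, C
Pot 3: 122 chips, eligible: A, B

Derivation:
Contributions: A=170, B=170, C=109, D=44
Pot levels (distinct totals of non-folded players): 44, 109, 170
Layer 1-44: 44 each from A, B, C, D = 44*4 = 176 chips; eligible A, B, C, D
Layer 45-109: 65 each from A, B, C = 65*3 = 195 chips; eligible A, B, C
Layer 110-170: 61 each from A, B = 61*2 = 122 chips; eligible A, B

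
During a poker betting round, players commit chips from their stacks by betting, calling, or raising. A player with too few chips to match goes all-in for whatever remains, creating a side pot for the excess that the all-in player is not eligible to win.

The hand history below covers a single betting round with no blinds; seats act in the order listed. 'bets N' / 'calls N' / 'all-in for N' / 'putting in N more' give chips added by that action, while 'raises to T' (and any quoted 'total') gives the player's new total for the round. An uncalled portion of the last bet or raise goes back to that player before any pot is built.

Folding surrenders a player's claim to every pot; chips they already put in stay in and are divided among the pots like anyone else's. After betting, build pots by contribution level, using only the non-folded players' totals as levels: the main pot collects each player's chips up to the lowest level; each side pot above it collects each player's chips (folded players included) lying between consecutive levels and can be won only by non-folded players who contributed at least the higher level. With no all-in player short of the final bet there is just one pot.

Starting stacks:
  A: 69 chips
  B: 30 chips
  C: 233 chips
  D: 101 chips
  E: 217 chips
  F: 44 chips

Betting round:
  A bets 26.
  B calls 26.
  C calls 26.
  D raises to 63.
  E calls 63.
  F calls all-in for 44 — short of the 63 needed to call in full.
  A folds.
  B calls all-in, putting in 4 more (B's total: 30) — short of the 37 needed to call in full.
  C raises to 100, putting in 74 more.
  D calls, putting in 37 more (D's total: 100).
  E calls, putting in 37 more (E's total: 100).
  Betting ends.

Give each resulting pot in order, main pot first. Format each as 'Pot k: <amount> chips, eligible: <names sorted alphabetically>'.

Pot 1: 176 chips, eligible: B, C, D, E, F
Pot 2: 56 chips, eligible: C, D, E, F
Pot 3: 168 chips, eligible: C, D, E

Derivation:
Contributions: A=26, B=30, C=100, D=100, E=100, F=44
Folded: A
Pot levels (distinct totals of non-folded players): 30, 44, 100
Layer 1-30: A 26 + B 30 + C 30 + D 30 + E 30 + F 30 = 176 chips; eligible B, C, D, E, F
Layer 31-44: 14 each from C, D, E, F = 14*4 = 56 chips; eligible C, D, E, F
Layer 45-100: 56 each from C, D, E = 56*3 = 168 chips; eligible C, D, E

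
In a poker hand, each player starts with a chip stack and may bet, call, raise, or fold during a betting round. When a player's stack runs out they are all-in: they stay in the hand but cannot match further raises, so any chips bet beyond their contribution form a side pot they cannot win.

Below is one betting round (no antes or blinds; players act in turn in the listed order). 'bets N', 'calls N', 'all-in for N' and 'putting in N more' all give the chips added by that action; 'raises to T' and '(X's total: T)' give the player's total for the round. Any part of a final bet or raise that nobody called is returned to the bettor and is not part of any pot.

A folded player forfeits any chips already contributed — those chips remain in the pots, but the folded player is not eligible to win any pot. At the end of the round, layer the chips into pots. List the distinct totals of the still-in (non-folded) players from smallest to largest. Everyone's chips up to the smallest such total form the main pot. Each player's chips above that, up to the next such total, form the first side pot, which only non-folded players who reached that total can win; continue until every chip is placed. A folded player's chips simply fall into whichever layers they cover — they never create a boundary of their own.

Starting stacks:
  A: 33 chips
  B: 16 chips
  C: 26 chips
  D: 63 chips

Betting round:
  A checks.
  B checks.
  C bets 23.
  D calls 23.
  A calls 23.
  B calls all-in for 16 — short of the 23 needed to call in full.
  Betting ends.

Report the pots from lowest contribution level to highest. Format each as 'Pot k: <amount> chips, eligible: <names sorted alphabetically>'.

Contributions: A=23, B=16, C=23, D=23
Pot levels (distinct totals of non-folded players): 16, 23
Layer 1-16: 16 each from A, B, C, D = 16*4 = 64 chips; eligible A, B, C, D
Layer 17-23: 7 each from A, C, D = 7*3 = 21 chips; eligible A, C, D

Pot 1: 64 chips, eligible: A, B, C, D
Pot 2: 21 chips, eligible: A, C, D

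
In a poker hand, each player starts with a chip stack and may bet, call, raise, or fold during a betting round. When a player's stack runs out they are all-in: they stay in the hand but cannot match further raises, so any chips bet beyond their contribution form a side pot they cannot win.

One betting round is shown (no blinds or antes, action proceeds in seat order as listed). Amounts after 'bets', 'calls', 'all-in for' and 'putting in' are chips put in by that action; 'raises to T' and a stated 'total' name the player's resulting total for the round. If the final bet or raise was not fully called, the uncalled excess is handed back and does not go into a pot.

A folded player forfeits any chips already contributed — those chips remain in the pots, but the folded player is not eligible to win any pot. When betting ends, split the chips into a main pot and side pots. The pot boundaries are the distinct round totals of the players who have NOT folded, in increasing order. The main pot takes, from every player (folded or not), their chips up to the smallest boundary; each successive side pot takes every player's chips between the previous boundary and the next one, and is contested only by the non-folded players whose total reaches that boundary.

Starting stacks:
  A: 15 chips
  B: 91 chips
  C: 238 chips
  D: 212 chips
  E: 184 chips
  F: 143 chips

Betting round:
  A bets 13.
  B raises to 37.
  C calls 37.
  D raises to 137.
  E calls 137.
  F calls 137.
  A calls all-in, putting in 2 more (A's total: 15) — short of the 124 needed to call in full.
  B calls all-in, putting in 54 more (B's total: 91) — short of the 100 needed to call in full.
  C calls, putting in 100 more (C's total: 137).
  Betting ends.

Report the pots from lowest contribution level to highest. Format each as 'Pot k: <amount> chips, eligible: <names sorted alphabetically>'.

Pot 1: 90 chips, eligible: A, B, C, D, E, F
Pot 2: 380 chips, eligible: B, C, D, E, F
Pot 3: 184 chips, eligible: C, D, E, F

Derivation:
Contributions: A=15, B=91, C=137, D=137, E=137, F=137
Pot levels (distinct totals of non-folded players): 15, 91, 137
Layer 1-15: 15 each from A, B, C, D, E, F = 15*6 = 90 chips; eligible A, B, C, D, E, F
Layer 16-91: 76 each from B, C, D, E, F = 76*5 = 380 chips; eligible B, C, D, E, F
Layer 92-137: 46 each from C, D, E, F = 46*4 = 184 chips; eligible C, D, E, F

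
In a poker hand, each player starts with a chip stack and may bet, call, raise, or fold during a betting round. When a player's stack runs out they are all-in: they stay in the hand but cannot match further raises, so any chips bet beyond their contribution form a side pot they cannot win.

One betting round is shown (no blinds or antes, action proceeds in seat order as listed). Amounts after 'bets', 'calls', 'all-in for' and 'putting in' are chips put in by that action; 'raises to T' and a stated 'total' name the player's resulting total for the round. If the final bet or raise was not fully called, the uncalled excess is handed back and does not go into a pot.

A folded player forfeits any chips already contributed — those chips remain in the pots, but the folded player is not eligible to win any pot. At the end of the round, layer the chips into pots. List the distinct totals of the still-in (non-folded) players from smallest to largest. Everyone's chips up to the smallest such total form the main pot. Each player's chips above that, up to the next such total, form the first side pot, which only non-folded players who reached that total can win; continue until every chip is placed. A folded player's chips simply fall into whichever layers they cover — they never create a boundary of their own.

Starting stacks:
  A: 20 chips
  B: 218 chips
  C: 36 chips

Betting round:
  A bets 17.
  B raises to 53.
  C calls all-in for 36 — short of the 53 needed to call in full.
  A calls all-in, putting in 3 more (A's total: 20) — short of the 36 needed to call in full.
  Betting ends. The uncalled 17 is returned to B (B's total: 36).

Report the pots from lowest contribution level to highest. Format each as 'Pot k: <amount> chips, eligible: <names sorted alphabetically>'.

Contributions (after 17 returned to B): A=20, B=36, C=36
Pot levels (distinct totals of non-folded players): 20, 36
Layer 1-20: 20 each from A, B, C = 20*3 = 60 chips; eligible A, B, C
Layer 21-36: 16 each from B, C = 16*2 = 32 chips; eligible B, C

Pot 1: 60 chips, eligible: A, B, C
Pot 2: 32 chips, eligible: B, C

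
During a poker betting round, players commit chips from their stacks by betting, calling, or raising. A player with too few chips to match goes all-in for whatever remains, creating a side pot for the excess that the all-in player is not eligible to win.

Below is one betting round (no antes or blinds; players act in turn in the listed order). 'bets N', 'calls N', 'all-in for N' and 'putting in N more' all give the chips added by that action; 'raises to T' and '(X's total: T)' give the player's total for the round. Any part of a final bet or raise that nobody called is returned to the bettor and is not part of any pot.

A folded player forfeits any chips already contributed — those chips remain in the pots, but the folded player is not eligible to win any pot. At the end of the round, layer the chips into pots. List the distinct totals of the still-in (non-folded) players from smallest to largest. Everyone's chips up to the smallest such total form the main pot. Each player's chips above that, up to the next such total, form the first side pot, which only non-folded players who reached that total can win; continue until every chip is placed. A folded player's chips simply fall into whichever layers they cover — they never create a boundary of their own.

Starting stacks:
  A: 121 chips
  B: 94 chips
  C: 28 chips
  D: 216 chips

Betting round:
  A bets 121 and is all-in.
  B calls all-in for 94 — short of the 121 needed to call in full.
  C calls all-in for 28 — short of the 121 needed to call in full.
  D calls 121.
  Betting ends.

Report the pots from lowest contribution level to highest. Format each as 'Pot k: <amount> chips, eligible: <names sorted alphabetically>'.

Contributions: A=121, B=94, C=28, D=121
Pot levels (distinct totals of non-folded players): 28, 94, 121
Layer 1-28: 28 each from A, B, C, D = 28*4 = 112 chips; eligible A, B, C, D
Layer 29-94: 66 each from A, B, D = 66*3 = 198 chips; eligible A, B, D
Layer 95-121: 27 each from A, D = 27*2 = 54 chips; eligible A, D

Pot 1: 112 chips, eligible: A, B, C, D
Pot 2: 198 chips, eligible: A, B, D
Pot 3: 54 chips, eligible: A, D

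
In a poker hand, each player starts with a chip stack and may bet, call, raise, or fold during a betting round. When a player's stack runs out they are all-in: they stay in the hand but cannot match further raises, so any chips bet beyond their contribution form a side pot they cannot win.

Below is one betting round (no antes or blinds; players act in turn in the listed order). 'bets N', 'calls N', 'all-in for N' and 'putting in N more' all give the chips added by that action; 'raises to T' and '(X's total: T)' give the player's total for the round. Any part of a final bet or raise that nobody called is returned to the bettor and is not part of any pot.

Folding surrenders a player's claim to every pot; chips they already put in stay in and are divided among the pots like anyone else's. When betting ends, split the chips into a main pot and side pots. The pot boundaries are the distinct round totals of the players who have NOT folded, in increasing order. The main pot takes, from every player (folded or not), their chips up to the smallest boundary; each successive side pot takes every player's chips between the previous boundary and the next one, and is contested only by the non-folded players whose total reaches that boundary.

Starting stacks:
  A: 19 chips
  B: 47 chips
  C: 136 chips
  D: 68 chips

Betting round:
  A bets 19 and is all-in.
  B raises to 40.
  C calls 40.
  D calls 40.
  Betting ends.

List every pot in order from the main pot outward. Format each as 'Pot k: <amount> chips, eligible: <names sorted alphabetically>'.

Contributions: A=19, B=40, C=40, D=40
Pot levels (distinct totals of non-folded players): 19, 40
Layer 1-19: 19 each from A, B, C, D = 19*4 = 76 chips; eligible A, B, C, D
Layer 20-40: 21 each from B, C, D = 21*3 = 63 chips; eligible B, C, D

Pot 1: 76 chips, eligible: A, B, C, D
Pot 2: 63 chips, eligible: B, C, D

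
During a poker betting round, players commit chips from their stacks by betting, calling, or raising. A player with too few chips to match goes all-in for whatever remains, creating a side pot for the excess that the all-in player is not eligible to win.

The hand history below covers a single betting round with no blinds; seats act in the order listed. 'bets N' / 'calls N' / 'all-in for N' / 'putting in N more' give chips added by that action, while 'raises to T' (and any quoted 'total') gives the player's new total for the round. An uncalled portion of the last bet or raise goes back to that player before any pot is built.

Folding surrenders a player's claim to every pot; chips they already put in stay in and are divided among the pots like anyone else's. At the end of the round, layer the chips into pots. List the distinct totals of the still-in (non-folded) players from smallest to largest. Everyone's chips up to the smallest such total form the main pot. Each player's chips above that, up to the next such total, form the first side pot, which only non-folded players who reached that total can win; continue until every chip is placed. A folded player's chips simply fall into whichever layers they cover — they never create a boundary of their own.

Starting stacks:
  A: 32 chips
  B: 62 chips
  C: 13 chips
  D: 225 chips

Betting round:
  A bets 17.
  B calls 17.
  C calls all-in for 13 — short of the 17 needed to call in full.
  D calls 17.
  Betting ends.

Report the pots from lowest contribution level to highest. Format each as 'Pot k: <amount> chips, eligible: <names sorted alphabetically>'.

Pot 1: 52 chips, eligible: A, B, C, D
Pot 2: 12 chips, eligible: A, B, D

Derivation:
Contributions: A=17, B=17, C=13, D=17
Pot levels (distinct totals of non-folded players): 13, 17
Layer 1-13: 13 each from A, B, C, D = 13*4 = 52 chips; eligible A, B, C, D
Layer 14-17: 4 each from A, B, D = 4*3 = 12 chips; eligible A, B, D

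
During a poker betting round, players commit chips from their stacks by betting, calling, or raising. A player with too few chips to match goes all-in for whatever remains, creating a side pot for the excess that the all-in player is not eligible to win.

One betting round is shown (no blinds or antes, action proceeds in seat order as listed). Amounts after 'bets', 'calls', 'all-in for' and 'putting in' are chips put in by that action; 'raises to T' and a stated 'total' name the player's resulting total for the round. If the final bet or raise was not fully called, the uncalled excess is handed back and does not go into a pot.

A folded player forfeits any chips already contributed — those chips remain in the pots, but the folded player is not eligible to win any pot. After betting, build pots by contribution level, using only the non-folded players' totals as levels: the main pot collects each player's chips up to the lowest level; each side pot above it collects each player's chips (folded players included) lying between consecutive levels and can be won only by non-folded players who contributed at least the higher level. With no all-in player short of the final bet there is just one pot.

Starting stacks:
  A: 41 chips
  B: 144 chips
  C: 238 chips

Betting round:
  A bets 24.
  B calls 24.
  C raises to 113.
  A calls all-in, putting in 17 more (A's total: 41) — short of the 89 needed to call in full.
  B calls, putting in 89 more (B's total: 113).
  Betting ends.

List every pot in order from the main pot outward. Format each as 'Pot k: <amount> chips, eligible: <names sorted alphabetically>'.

Contributions: A=41, B=113, C=113
Pot levels (distinct totals of non-folded players): 41, 113
Layer 1-41: 41 each from A, B, C = 41*3 = 123 chips; eligible A, B, C
Layer 42-113: 72 each from B, C = 72*2 = 144 chips; eligible B, C

Pot 1: 123 chips, eligible: A, B, C
Pot 2: 144 chips, eligible: B, C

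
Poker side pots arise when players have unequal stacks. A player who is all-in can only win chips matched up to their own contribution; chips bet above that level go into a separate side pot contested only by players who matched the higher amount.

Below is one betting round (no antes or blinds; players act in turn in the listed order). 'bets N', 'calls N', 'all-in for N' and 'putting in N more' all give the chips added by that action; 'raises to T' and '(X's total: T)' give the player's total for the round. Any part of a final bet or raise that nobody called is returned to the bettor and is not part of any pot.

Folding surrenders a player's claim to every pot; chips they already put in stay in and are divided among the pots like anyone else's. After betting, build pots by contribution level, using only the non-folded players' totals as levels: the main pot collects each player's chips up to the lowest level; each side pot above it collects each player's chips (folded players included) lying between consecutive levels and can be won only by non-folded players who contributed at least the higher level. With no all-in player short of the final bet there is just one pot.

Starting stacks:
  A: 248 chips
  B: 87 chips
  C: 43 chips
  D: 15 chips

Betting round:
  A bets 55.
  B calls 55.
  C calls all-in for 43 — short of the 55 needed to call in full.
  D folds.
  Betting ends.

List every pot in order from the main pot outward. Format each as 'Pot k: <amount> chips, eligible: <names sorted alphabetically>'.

Contributions: A=55, B=55, C=43
Folded: D
Pot levels (distinct totals of non-folded players): 43, 55
Layer 1-43: 43 each from A, B, C = 43*3 = 129 chips; eligible A, B, C
Layer 44-55: 12 each from A, B = 12*2 = 24 chips; eligible A, B

Pot 1: 129 chips, eligible: A, B, C
Pot 2: 24 chips, eligible: A, B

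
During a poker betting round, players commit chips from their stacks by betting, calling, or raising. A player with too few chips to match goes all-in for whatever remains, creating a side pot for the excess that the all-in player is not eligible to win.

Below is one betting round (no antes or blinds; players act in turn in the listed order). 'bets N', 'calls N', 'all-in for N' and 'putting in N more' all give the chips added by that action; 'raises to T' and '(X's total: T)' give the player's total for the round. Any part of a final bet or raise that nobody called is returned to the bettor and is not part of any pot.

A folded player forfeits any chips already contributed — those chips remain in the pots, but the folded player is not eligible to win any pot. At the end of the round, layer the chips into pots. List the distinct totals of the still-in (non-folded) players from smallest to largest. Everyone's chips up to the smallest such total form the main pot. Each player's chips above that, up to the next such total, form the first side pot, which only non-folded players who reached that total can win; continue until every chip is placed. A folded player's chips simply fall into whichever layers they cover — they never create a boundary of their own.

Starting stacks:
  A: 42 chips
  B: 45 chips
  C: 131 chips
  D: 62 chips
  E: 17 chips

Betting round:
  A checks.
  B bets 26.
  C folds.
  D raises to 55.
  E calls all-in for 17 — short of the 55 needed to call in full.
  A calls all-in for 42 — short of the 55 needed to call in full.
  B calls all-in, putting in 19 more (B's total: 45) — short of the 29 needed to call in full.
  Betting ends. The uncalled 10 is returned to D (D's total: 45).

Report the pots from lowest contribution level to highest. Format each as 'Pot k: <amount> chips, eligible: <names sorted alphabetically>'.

Pot 1: 68 chips, eligible: A, B, D, E
Pot 2: 75 chips, eligible: A, B, D
Pot 3: 6 chips, eligible: B, D

Derivation:
Contributions (after 10 returned to D): A=42, B=45, D=45, E=17
Folded: C
Pot levels (distinct totals of non-folded players): 17, 42, 45
Layer 1-17: 17 each from A, B, D, E = 17*4 = 68 chips; eligible A, B, D, E
Layer 18-42: 25 each from A, B, D = 25*3 = 75 chips; eligible A, B, D
Layer 43-45: 3 each from B, D = 3*2 = 6 chips; eligible B, D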